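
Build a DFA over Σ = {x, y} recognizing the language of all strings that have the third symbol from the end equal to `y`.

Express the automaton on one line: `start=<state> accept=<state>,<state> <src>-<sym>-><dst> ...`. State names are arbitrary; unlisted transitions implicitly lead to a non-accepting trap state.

Because acceptance depends on a position counted from the end, the machine has to buffer the most recent 3 symbols. Make each state the string of the last up-to-3 symbols read; on input `x` shift the window left and append `x`. Accept when the buffered window has length 3 and begins with `y`.
15 states suffice.
       x  y 
>  A   B  C 
   B   D  E 
   C   F  G 
   D   H  I 
   E   J  K 
   F   L  M 
   G   N  O 
   H   H  I 
   I   J  K 
   J   L  M 
   K   N  O 
 * L   H  I 
 * M   J  K 
 * N   L  M 
 * O   N  O 
(> = start, * = accepting)

start=A accept=L,M,N,O A-x->B A-y->C B-x->D B-y->E C-x->F C-y->G D-x->H D-y->I E-x->J E-y->K F-x->L F-y->M G-x->N G-y->O H-x->H H-y->I I-x->J I-y->K J-x->L J-y->M K-x->N K-y->O L-x->H L-y->I M-x->J M-y->K N-x->L N-y->M O-x->N O-y->O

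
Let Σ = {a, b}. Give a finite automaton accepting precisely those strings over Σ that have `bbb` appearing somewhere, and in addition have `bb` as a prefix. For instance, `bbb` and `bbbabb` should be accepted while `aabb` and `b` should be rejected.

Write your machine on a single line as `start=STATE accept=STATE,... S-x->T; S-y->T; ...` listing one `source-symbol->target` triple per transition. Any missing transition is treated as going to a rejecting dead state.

start=s0; accept=s5; s0-a->s1; s0-b->s2; s1-a->s1; s1-b->s1; s2-a->s1; s2-b->s3; s3-a->s4; s3-b->s5; s4-a->s4; s4-b->s6; s5-a->s5; s5-b->s5; s6-a->s4; s6-b->s3

Run two small machines in parallel and take their product. One (4 states) tracks whether and how much of `bbb` has been seen; the other (4 states) tracks whether the input so far still matches the prefix `bb`. Each combined state is a pair, one component from each; accept when both components accept. Equivalent product states are then merged.
        a   b  
>  s0   s1  s2 
   s1   s1  s1 
   s2   s1  s3 
   s3   s4  s5 
   s4   s4  s6 
 * s5   s5  s5 
   s6   s4  s3 
(> = start, * = accepting)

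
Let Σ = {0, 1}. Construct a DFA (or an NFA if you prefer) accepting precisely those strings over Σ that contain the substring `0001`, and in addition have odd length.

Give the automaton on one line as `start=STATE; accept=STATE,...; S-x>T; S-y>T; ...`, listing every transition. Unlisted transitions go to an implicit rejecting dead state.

Run two small machines in parallel and take their product. One (5 states) tracks whether and how much of `0001` has been seen; the other (2 states) tracks the input length modulo 2. Each combined state is a pair, one component from each; accept when both components accept.
With 10 states:
       0  1 
>  A   B  C 
   B   D  A 
   C   E  A 
   D   F  C 
   E   G  C 
   F   H  I 
   G   H  A 
   H   F  J 
   I   J  J 
 * J   I  I 
(> = start, * = accepting)

start=A; accept=J; A-0>B; A-1>C; B-0>D; B-1>A; C-0>E; C-1>A; D-0>F; D-1>C; E-0>G; E-1>C; F-0>H; F-1>I; G-0>H; G-1>A; H-0>F; H-1>J; I-0>J; I-1>J; J-0>I; J-1>I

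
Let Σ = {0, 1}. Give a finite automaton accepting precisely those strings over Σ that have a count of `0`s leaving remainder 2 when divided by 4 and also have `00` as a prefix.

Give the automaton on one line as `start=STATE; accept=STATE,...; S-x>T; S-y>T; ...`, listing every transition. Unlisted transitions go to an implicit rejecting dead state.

Run two small machines in parallel and take their product. One (4 states) tracks the count of `0`s modulo 4; the other (4 states) tracks whether the input so far still matches the prefix `00`. Each combined state is a pair, one component from each; accept when both components accept.
        0   1  
>  S0   S1  S2 
   S1   S3  S4 
   S2   S4  S2 
 * S3   S5  S3 
   S4   S6  S4 
   S5   S7  S5 
   S6   S8  S6 
   S7   S9  S7 
   S8   S2  S8 
   S9   S3  S9 
(> = start, * = accepting)

start=S0; accept=S3; S0-0>S1; S0-1>S2; S1-0>S3; S1-1>S4; S2-0>S4; S2-1>S2; S3-0>S5; S3-1>S3; S4-0>S6; S4-1>S4; S5-0>S7; S5-1>S5; S6-0>S8; S6-1>S6; S7-0>S9; S7-1>S7; S8-0>S2; S8-1>S8; S9-0>S3; S9-1>S9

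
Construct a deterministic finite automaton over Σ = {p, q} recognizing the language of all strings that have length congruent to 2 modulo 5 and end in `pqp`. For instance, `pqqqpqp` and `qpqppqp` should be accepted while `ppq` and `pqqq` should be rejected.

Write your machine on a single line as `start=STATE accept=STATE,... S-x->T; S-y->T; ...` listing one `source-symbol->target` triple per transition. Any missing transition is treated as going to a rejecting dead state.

start=A; accept=T; A-p->B; A-q->C; B-p->D; B-q->E; C-p->D; C-q->F; D-p->G; D-q->H; E-p->I; E-q->J; F-p->G; F-q->J; G-p->K; G-q->L; H-p->M; H-q->N; I-p->K; I-q->L; J-p->K; J-q->N; K-p->O; K-q->P; L-p->Q; L-q->A; M-p->O; M-q->P; N-p->O; N-q->A; O-p->B; O-q->R; P-p->S; P-q->C; Q-p->B; Q-q->R; R-p->T; R-q->F; S-p->D; S-q->E; T-p->G; T-q->H

Build one automaton per condition and run them in lockstep. The first has 5 states tracking the input length modulo 5; the second has 4 states tracking how much of the suffix `pqp` has currently been matched. A product state is a pair (one from each), accepting exactly when both do.
A 20-state machine:
       p  q 
>  A   B  C 
   B   D  E 
   C   D  F 
   D   G  H 
   E   I  J 
   F   G  J 
   G   K  L 
   H   M  N 
   I   K  L 
   J   K  N 
   K   O  P 
   L   Q  A 
   M   O  P 
   N   O  A 
   O   B  R 
   P   S  C 
   Q   B  R 
   R   T  F 
   S   D  E 
 * T   G  H 
(> = start, * = accepting)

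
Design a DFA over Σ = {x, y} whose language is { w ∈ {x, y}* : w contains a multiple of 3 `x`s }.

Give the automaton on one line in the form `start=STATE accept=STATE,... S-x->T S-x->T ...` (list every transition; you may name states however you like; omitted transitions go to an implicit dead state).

Keep the running count of `x`s modulo 3: each `x` advances along the cycle S0 → S1 → S2 → S0 while other symbols loop. Accept at S0.
3 states suffice.
        x   y  
>* S0   S1  S0 
   S1   S2  S1 
   S2   S0  S2 
(> = start, * = accepting)

start=S0 accept=S0 S0-x->S1 S0-y->S0 S1-x->S2 S1-y->S1 S2-x->S0 S2-y->S2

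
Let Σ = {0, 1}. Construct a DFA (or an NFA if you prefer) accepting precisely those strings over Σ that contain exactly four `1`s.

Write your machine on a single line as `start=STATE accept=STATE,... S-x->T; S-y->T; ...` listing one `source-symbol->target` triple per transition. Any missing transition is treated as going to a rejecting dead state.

Count `1`s, saturating at 5: states s0 through s4 mean 0 through 4 `1`s seen; s5 means more than 4. Each `1` increments (capped at s5); other symbols loop. Accept from {s4}.
        0   1  
>  s0   s0  s1 
   s1   s1  s2 
   s2   s2  s3 
   s3   s3  s4 
 * s4   s4  s5 
   s5   s5  s5 
(> = start, * = accepting)

start=s0; accept=s4; s0-0->s0; s0-1->s1; s1-0->s1; s1-1->s2; s2-0->s2; s2-1->s3; s3-0->s3; s3-1->s4; s4-0->s4; s4-1->s5; s5-0->s5; s5-1->s5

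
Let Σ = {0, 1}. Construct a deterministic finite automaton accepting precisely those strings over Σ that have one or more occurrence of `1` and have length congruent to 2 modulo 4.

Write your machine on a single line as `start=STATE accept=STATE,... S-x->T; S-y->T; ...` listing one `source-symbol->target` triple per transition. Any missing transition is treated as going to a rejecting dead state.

Handle the two conditions separately and then intersect. One (3 states) tracks the count of `1`s, saturating at 2; the other (4 states) tracks the input length modulo 4. Each combined state is a pair, one component from each; accept when both components accept.
       0  1 
>  A   B  C 
   B   D  E 
   C   E  F 
   D   G  H 
 * E   H  I 
 * F   I  I 
   G   A  J 
   H   J  K 
   I   K  K 
   J   C  L 
   K   L  L 
   L   F  F 
(> = start, * = accepting)

start=A; accept=E,F; A-0->B; A-1->C; B-0->D; B-1->E; C-0->E; C-1->F; D-0->G; D-1->H; E-0->H; E-1->I; F-0->I; F-1->I; G-0->A; G-1->J; H-0->J; H-1->K; I-0->K; I-1->K; J-0->C; J-1->L; K-0->L; K-1->L; L-0->F; L-1->F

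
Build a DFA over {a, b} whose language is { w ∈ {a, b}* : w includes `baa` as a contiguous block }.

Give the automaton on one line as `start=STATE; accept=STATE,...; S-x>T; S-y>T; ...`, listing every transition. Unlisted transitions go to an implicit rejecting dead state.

Track how much of `baa` has been matched so far: state s0 is no progress, s3 is the absorbing accept state reached once `baa` has occurred. Intermediate states record partial matches; on a mismatch, fall back to the longest reusable overlap.
A 4-state machine:
        a   b  
>  s0   s0  s1 
   s1   s2  s1 
   s2   s3  s1 
 * s3   s3  s3 
(> = start, * = accepting)

start=s0; accept=s3; s0-a>s0; s0-b>s1; s1-a>s2; s1-b>s1; s2-a>s3; s2-b>s1; s3-a>s3; s3-b>s3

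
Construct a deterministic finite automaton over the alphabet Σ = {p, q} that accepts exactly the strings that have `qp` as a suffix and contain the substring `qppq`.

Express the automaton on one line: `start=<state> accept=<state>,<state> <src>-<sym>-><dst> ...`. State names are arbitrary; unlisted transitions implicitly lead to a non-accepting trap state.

start=S0 accept=S5 S0-p->S0 S0-q->S1 S1-p->S2 S1-q->S1 S2-p->S3 S2-q->S1 S3-p->S0 S3-q->S4 S4-p->S5 S4-q->S4 S5-p->S6 S5-q->S4 S6-p->S6 S6-q->S4

Handle the two conditions separately and then intersect. One (3 states) tracks how much of the suffix `qp` has currently been matched; the other (5 states) tracks whether and how much of `qppq` has been seen. Each combined state is a pair, one component from each; accept when both components accept.
        p   q  
>  S0   S0  S1 
   S1   S2  S1 
   S2   S3  S1 
   S3   S0  S4 
   S4   S5  S4 
 * S5   S6  S4 
   S6   S6  S4 
(> = start, * = accepting)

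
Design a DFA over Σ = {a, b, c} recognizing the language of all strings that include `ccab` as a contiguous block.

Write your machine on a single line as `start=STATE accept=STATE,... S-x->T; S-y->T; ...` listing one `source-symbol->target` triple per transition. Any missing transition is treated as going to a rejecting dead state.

Track how much of `ccab` has been matched so far: state S0 is no progress, S4 is the absorbing accept state reached once `ccab` has occurred. Intermediate states record partial matches; on a mismatch, fall back to the longest reusable overlap.
With 5 states:
        a   b   c  
>  S0   S0  S0  S1 
   S1   S0  S0  S2 
   S2   S3  S0  S2 
   S3   S0  S4  S1 
 * S4   S4  S4  S4 
(> = start, * = accepting)

start=S0; accept=S4; S0-a->S0; S0-b->S0; S0-c->S1; S1-a->S0; S1-b->S0; S1-c->S2; S2-a->S3; S2-b->S0; S2-c->S2; S3-a->S0; S3-b->S4; S3-c->S1; S4-a->S4; S4-b->S4; S4-c->S4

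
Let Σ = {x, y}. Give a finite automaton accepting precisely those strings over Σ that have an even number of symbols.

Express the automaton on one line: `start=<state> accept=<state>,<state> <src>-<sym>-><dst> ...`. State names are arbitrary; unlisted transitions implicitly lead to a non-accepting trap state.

Only the length mod 2 matters, so use a 2-cycle: from any state, every input symbol moves to the next state, wrapping s1 back to s0. Mark s0 accepting.
A 2-state machine:
        x   y  
>* s0   s1  s1 
   s1   s0  s0 
(> = start, * = accepting)

start=s0 accept=s0 s0-x->s1 s0-y->s1 s1-x->s0 s1-y->s0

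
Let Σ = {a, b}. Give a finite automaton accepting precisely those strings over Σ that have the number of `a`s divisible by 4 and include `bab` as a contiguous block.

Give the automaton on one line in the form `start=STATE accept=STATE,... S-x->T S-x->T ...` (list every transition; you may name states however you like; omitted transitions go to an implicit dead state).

start=S0 accept=S15 S0-a->S1 S0-b->S2 S1-a->S3 S1-b->S4 S2-a->S5 S2-b->S2 S3-a->S6 S3-b->S7 S4-a->S8 S4-b->S4 S5-a->S3 S5-b->S9 S6-a->S0 S6-b->S10 S7-a->S11 S7-b->S7 S8-a->S6 S8-b->S12 S9-a->S12 S9-b->S9 S10-a->S13 S10-b->S10 S11-a->S0 S11-b->S14 S12-a->S14 S12-b->S12 S13-a->S1 S13-b->S15 S14-a->S15 S14-b->S14 S15-a->S9 S15-b->S15

Build one automaton per condition and run them in lockstep. One (4 states) tracks the count of `a`s modulo 4; the other (4 states) tracks whether and how much of `bab` has been seen. Each combined state is a pair, one component from each; accept when both components accept.
16 states suffice.
          a    b  
>  S0     S1   S2 
   S1     S3   S4 
   S2     S5   S2 
   S3     S6   S7 
   S4     S8   S4 
   S5     S3   S9 
   S6     S0  S10 
   S7    S11   S7 
   S8     S6  S12 
   S9    S12   S9 
   S10   S13  S10 
   S11    S0  S14 
   S12   S14  S12 
   S13    S1  S15 
   S14   S15  S14 
 * S15    S9  S15 
(> = start, * = accepting)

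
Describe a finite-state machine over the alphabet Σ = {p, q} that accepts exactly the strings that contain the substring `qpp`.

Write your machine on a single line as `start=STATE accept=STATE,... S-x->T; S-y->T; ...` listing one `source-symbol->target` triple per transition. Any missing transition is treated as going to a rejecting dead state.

Track how much of `qpp` has been matched so far: state A is no progress, D is the absorbing accept state reached once `qpp` has occurred. Intermediate states record partial matches; on a mismatch, fall back to the longest reusable overlap.
4 states suffice.
       p  q 
>  A   A  B 
   B   C  B 
   C   D  B 
 * D   D  D 
(> = start, * = accepting)

start=A; accept=D; A-p->A; A-q->B; B-p->C; B-q->B; C-p->D; C-q->B; D-p->D; D-q->D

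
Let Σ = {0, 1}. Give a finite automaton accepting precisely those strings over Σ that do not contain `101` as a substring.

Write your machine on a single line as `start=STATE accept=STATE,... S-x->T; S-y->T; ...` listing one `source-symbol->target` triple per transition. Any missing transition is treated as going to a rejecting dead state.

start=q0; accept=q0,q1,q2; q0-0->q0; q0-1->q1; q1-0->q2; q1-1->q1; q2-0->q0; q2-1->q3; q3-0->q3; q3-1->q3

This is the complement of 'contains `101`'. Use the same substring-matching states — q0 through q3 holding how much of `101` has just been matched — but flip the accepting set: everything except the trap q3 accepts.
With 4 states:
        0   1  
>* q0   q0  q1 
 * q1   q2  q1 
 * q2   q0  q3 
   q3   q3  q3 
(> = start, * = accepting)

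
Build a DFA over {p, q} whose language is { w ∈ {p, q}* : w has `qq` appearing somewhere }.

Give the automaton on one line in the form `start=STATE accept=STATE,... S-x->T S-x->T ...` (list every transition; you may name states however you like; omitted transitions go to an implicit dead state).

Track how much of `qq` has been matched so far: state S0 is no progress, S2 is the absorbing accept state reached once `qq` has occurred. Intermediate states record partial matches; on a mismatch, fall back to the longest reusable overlap.
3 states suffice.
        p   q  
>  S0   S0  S1 
   S1   S0  S2 
 * S2   S2  S2 
(> = start, * = accepting)

start=S0 accept=S2 S0-p->S0 S0-q->S1 S1-p->S0 S1-q->S2 S2-p->S2 S2-q->S2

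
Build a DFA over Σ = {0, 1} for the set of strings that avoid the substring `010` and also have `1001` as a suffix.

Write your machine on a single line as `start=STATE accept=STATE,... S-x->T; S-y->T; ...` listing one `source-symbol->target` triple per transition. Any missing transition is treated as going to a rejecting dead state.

start=S0; accept=S9; S0-0->S1; S0-1->S2; S1-0->S1; S1-1->S3; S2-0->S4; S2-1->S2; S3-0->S5; S3-1->S2; S4-0->S6; S4-1->S3; S5-0->S7; S5-1->S8; S6-0->S1; S6-1->S9; S7-0->S10; S7-1->S11; S8-0->S5; S8-1->S8; S9-0->S5; S9-1->S2; S10-0->S10; S10-1->S8; S11-0->S5; S11-1->S8

Build one automaton per condition and run them in lockstep. The first has 4 states tracking partial matches of the forbidden pattern `010`; the second has 5 states tracking how much of the suffix `1001` has currently been matched. A product state is a pair (one from each), accepting exactly when both do.
          0    1  
>  S0     S1   S2 
   S1     S1   S3 
   S2     S4   S2 
   S3     S5   S2 
   S4     S6   S3 
   S5     S7   S8 
   S6     S1   S9 
   S7    S10  S11 
   S8     S5   S8 
 * S9     S5   S2 
   S10   S10   S8 
   S11    S5   S8 
(> = start, * = accepting)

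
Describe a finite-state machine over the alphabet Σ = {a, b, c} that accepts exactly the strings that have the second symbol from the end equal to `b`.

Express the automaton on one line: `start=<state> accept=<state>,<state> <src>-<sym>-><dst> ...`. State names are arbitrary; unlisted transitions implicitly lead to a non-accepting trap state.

A DFA must remember the last 2 symbols (since which symbol is second-to-last isn't known until the input ends). Use one state per possible window of the last ≤2 symbols; accept from those whose window starts with `b`.
A 13-state machine:
          a    b    c  
>  s0     s1   s2   s3 
   s1     s4   s5   s6 
   s2     s7   s8   s9 
   s3    s10  s11  s12 
   s4     s4   s5   s6 
   s5     s7   s8   s9 
   s6    s10  s11  s12 
 * s7     s4   s5   s6 
 * s8     s7   s8   s9 
 * s9    s10  s11  s12 
   s10    s4   s5   s6 
   s11    s7   s8   s9 
   s12   s10  s11  s12 
(> = start, * = accepting)

start=s0 accept=s7,s8,s9 s0-a->s1 s0-b->s2 s0-c->s3 s1-a->s4 s1-b->s5 s1-c->s6 s2-a->s7 s2-b->s8 s2-c->s9 s3-a->s10 s3-b->s11 s3-c->s12 s4-a->s4 s4-b->s5 s4-c->s6 s5-a->s7 s5-b->s8 s5-c->s9 s6-a->s10 s6-b->s11 s6-c->s12 s7-a->s4 s7-b->s5 s7-c->s6 s8-a->s7 s8-b->s8 s8-c->s9 s9-a->s10 s9-b->s11 s9-c->s12 s10-a->s4 s10-b->s5 s10-c->s6 s11-a->s7 s11-b->s8 s11-c->s9 s12-a->s10 s12-b->s11 s12-c->s12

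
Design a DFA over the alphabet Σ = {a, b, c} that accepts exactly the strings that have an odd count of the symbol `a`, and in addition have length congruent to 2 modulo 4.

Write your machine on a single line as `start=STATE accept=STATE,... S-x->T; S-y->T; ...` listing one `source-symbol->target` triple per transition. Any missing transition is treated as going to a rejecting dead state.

start=q0; accept=q4; q0-a->q1; q0-b->q2; q0-c->q2; q1-a->q3; q1-b->q4; q1-c->q4; q2-a->q4; q2-b->q3; q2-c->q3; q3-a->q5; q3-b->q6; q3-c->q6; q4-a->q6; q4-b->q5; q4-c->q5; q5-a->q0; q5-b->q7; q5-c->q7; q6-a->q7; q6-b->q0; q6-c->q0; q7-a->q2; q7-b->q1; q7-c->q1

Run two small machines in parallel and take their product. The first has 2 states tracking the count of `a`s modulo 2; the second has 4 states tracking the input length modulo 4. A product state is a pair (one from each), accepting exactly when both do.
8 states suffice.
        a   b   c  
>  q0   q1  q2  q2 
   q1   q3  q4  q4 
   q2   q4  q3  q3 
   q3   q5  q6  q6 
 * q4   q6  q5  q5 
   q5   q0  q7  q7 
   q6   q7  q0  q0 
   q7   q2  q1  q1 
(> = start, * = accepting)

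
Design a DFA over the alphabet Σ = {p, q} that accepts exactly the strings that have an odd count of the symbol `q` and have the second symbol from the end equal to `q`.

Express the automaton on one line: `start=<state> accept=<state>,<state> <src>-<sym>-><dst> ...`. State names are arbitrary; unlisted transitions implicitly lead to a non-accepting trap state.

Handle the two conditions separately and then intersect. One (2 states) tracks the count of `q`s modulo 2; the other (7 states) tracks the last 2 symbols read. Each combined state is a pair, one component from each; accept when both components accept. Minimizing collapses redundant product states.
With 6 states:
        p   q  
>  S0   S0  S1 
   S1   S2  S3 
 * S2   S4  S3 
   S3   S0  S5 
   S4   S4  S3 
 * S5   S2  S3 
(> = start, * = accepting)

start=S0 accept=S2,S5 S0-p->S0 S0-q->S1 S1-p->S2 S1-q->S3 S2-p->S4 S2-q->S3 S3-p->S0 S3-q->S5 S4-p->S4 S4-q->S3 S5-p->S2 S5-q->S3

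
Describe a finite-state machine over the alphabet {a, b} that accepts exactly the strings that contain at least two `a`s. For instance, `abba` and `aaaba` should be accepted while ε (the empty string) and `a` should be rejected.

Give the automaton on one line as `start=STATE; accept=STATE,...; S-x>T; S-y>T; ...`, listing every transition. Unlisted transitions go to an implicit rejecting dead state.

Count `a`s, saturating at 3: states q0 through q2 mean 0 through 2 `a`s seen; q3 means more than 2. Each `a` increments (capped at q3); other symbols loop. Accept from {q2, q3}.
With 4 states:
        a   b  
>  q0   q1  q0 
   q1   q2  q1 
 * q2   q3  q2 
 * q3   q3  q3 
(> = start, * = accepting)

start=q0; accept=q2,q3; q0-a>q1; q0-b>q0; q1-a>q2; q1-b>q1; q2-a>q3; q2-b>q2; q3-a>q3; q3-b>q3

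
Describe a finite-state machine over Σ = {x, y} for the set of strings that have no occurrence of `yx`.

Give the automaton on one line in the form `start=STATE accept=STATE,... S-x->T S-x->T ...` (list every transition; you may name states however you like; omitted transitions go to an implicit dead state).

This is the complement of 'contains `yx`'. Use the same substring-matching states — S0 through S2 holding how much of `yx` has just been matched — but flip the accepting set: everything except the trap S2 accepts.
3 states suffice.
        x   y  
>* S0   S0  S1 
 * S1   S2  S1 
   S2   S2  S2 
(> = start, * = accepting)

start=S0 accept=S0,S1 S0-x->S0 S0-y->S1 S1-x->S2 S1-y->S1 S2-x->S2 S2-y->S2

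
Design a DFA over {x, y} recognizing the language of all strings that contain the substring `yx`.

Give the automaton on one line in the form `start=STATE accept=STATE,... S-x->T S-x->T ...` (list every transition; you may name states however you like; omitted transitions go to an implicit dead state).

States q0..q1 record the length of the longest prefix of `yx` that matches the current input suffix. Reaching q2 means `yx` has been seen, and we stay there forever. Accept from q2.
With 3 states:
        x   y  
>  q0   q0  q1 
   q1   q2  q1 
 * q2   q2  q2 
(> = start, * = accepting)

start=q0 accept=q2 q0-x->q0 q0-y->q1 q1-x->q2 q1-y->q1 q2-x->q2 q2-y->q2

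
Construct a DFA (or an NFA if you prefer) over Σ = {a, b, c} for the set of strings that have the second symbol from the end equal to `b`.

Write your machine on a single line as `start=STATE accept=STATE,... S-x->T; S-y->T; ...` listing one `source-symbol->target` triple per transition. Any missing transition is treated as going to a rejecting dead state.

start=q0; accept=q7,q8,q9; q0-a->q1; q0-b->q2; q0-c->q3; q1-a->q4; q1-b->q5; q1-c->q6; q2-a->q7; q2-b->q8; q2-c->q9; q3-a->q10; q3-b->q11; q3-c->q12; q4-a->q4; q4-b->q5; q4-c->q6; q5-a->q7; q5-b->q8; q5-c->q9; q6-a->q10; q6-b->q11; q6-c->q12; q7-a->q4; q7-b->q5; q7-c->q6; q8-a->q7; q8-b->q8; q8-c->q9; q9-a->q10; q9-b->q11; q9-c->q12; q10-a->q4; q10-b->q5; q10-c->q6; q11-a->q7; q11-b->q8; q11-c->q9; q12-a->q10; q12-b->q11; q12-c->q12

Because acceptance depends on a position counted from the end, the machine has to buffer the most recent 2 symbols. Make each state the string of the last up-to-2 symbols read; on input `x` shift the window left and append `x`. Accept when the buffered window has length 2 and begins with `b`.
13 states suffice.
          a    b    c  
>  q0     q1   q2   q3 
   q1     q4   q5   q6 
   q2     q7   q8   q9 
   q3    q10  q11  q12 
   q4     q4   q5   q6 
   q5     q7   q8   q9 
   q6    q10  q11  q12 
 * q7     q4   q5   q6 
 * q8     q7   q8   q9 
 * q9    q10  q11  q12 
   q10    q4   q5   q6 
   q11    q7   q8   q9 
   q12   q10  q11  q12 
(> = start, * = accepting)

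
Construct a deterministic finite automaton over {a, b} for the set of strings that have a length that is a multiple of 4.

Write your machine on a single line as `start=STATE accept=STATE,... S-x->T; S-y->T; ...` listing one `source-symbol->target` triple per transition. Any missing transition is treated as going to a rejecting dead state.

Count input length modulo 4: every symbol advances one step around the cycle s0 → s1 → s2 → s3 → s0. Accept at s0.
4 states suffice.
        a   b  
>* s0   s1  s1 
   s1   s2  s2 
   s2   s3  s3 
   s3   s0  s0 
(> = start, * = accepting)

start=s0; accept=s0; s0-a->s1; s0-b->s1; s1-a->s2; s1-b->s2; s2-a->s3; s2-b->s3; s3-a->s0; s3-b->s0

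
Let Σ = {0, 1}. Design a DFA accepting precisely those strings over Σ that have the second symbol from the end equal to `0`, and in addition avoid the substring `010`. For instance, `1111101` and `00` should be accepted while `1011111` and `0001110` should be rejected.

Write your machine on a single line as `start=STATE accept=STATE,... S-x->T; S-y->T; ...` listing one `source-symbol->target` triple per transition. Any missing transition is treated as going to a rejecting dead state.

start=s0; accept=s3,s4; s0-0->s1; s0-1->s2; s1-0->s3; s1-1->s4; s2-0->s5; s2-1->s6; s3-0->s3; s3-1->s4; s4-0->s7; s4-1->s6; s5-0->s3; s5-1->s4; s6-0->s5; s6-1->s6; s7-0->s8; s7-1->s9; s8-0->s8; s8-1->s9; s9-0->s7; s9-1->s10; s10-0->s7; s10-1->s10

Build one automaton per condition and run them in lockstep. The first has 7 states tracking the last 2 symbols read; the second has 4 states tracking partial matches of the forbidden pattern `010`. A product state is a pair (one from each), accepting exactly when both do.
With 11 states:
          0    1  
>  s0     s1   s2 
   s1     s3   s4 
   s2     s5   s6 
 * s3     s3   s4 
 * s4     s7   s6 
   s5     s3   s4 
   s6     s5   s6 
   s7     s8   s9 
   s8     s8   s9 
   s9     s7  s10 
   s10    s7  s10 
(> = start, * = accepting)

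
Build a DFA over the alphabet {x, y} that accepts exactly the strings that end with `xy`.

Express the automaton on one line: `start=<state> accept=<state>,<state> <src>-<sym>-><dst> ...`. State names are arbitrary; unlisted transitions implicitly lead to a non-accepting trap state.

Let each state record the length of the longest suffix of the input read so far that is also a prefix of `xy`. B means the last symbol is `x`; C means the last 2 symbols are `xy`. Accept only at C, where the string currently ends in `xy`.
       x  y 
>  A   B  A 
   B   B  C 
 * C   B  A 
(> = start, * = accepting)

start=A accept=C A-x->B A-y->A B-x->B B-y->C C-x->B C-y->A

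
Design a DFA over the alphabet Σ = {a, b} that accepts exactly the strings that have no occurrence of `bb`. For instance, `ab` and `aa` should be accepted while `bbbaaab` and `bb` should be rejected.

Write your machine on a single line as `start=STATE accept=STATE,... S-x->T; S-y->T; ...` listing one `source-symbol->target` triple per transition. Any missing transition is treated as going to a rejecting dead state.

Track partial matches of the forbidden pattern `bb`. State q2 is a dead state reached once `bb` has occurred; every other state accepts. q0 means no part of `bb` is currently matched.
A 3-state machine:
        a   b  
>* q0   q0  q1 
 * q1   q0  q2 
   q2   q2  q2 
(> = start, * = accepting)

start=q0; accept=q0,q1; q0-a->q0; q0-b->q1; q1-a->q0; q1-b->q2; q2-a->q2; q2-b->q2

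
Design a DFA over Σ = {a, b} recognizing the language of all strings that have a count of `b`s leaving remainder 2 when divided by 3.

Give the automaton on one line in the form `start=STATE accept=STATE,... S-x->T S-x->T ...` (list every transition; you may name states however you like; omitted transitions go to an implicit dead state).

start=S0 accept=S2 S0-a->S0 S0-b->S1 S1-a->S1 S1-b->S2 S2-a->S2 S2-b->S0

Keep the running count of `b`s modulo 3: each `b` advances along the cycle S0 → S1 → S2 → S0 while other symbols loop. Accept at S2.
        a   b  
>  S0   S0  S1 
   S1   S1  S2 
 * S2   S2  S0 
(> = start, * = accepting)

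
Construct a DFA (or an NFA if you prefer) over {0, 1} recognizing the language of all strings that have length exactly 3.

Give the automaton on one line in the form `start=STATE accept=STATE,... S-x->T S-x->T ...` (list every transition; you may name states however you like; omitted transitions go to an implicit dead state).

start=S0 accept=S3 S0-0->S1 S0-1->S1 S1-0->S2 S1-1->S2 S2-0->S3 S2-1->S3 S3-0->S4 S3-1->S4 S4-0->S4 S4-1->S4

Count input length up to 4: every symbol moves from S0 toward S4, which means 'more than 3' and absorbs. Accept from {S3}.
With 5 states:
        0   1  
>  S0   S1  S1 
   S1   S2  S2 
   S2   S3  S3 
 * S3   S4  S4 
   S4   S4  S4 
(> = start, * = accepting)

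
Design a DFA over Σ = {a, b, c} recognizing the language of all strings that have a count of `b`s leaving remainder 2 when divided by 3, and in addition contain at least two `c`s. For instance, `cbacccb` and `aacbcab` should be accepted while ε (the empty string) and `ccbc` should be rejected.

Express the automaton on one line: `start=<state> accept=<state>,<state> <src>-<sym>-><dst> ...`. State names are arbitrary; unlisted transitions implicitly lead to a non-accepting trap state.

Handle the two conditions separately and then intersect. One (3 states) tracks the count of `b`s modulo 3; the other (4 states) tracks the count of `c`s, saturating at 3. Each combined state is a pair, one component from each; accept when both components accept.
12 states suffice.
          a    b    c  
>  q0     q0   q1   q2 
   q1     q1   q3   q4 
   q2     q2   q4   q5 
   q3     q3   q0   q6 
   q4     q4   q6   q7 
   q5     q5   q7   q8 
   q6     q6   q2   q9 
   q7     q7   q9  q10 
   q8     q8  q10   q8 
 * q9     q9   q5  q11 
   q10   q10  q11  q10 
 * q11   q11   q8  q11 
(> = start, * = accepting)

start=q0 accept=q9,q11 q0-a->q0 q0-b->q1 q0-c->q2 q1-a->q1 q1-b->q3 q1-c->q4 q2-a->q2 q2-b->q4 q2-c->q5 q3-a->q3 q3-b->q0 q3-c->q6 q4-a->q4 q4-b->q6 q4-c->q7 q5-a->q5 q5-b->q7 q5-c->q8 q6-a->q6 q6-b->q2 q6-c->q9 q7-a->q7 q7-b->q9 q7-c->q10 q8-a->q8 q8-b->q10 q8-c->q8 q9-a->q9 q9-b->q5 q9-c->q11 q10-a->q10 q10-b->q11 q10-c->q10 q11-a->q11 q11-b->q8 q11-c->q11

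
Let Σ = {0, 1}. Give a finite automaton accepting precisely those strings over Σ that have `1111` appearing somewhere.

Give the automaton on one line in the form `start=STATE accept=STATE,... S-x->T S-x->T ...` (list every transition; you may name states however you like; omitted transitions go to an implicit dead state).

start=S0 accept=S4 S0-0->S0 S0-1->S1 S1-0->S0 S1-1->S2 S2-0->S0 S2-1->S3 S3-0->S0 S3-1->S4 S4-0->S4 S4-1->S4

Track how much of `1111` has been matched so far: state S0 is no progress, S4 is the absorbing accept state reached once `1111` has occurred. Intermediate states record partial matches; on a mismatch, fall back to the longest reusable overlap.
        0   1  
>  S0   S0  S1 
   S1   S0  S2 
   S2   S0  S3 
   S3   S0  S4 
 * S4   S4  S4 
(> = start, * = accepting)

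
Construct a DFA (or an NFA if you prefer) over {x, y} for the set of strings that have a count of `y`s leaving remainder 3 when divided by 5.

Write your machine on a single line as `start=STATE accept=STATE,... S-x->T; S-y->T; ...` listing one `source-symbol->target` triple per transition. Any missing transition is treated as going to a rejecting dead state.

The only thing that matters is how many `y`s have appeared, reduced mod 5. Use one state per residue: q0 for 0, …, q4 for 4. Reading `y` moves to the next residue; anything else stays put. q3 is accepting.
5 states suffice.
        x   y  
>  q0   q0  q1 
   q1   q1  q2 
   q2   q2  q3 
 * q3   q3  q4 
   q4   q4  q0 
(> = start, * = accepting)

start=q0; accept=q3; q0-x->q0; q0-y->q1; q1-x->q1; q1-y->q2; q2-x->q2; q2-y->q3; q3-x->q3; q3-y->q4; q4-x->q4; q4-y->q0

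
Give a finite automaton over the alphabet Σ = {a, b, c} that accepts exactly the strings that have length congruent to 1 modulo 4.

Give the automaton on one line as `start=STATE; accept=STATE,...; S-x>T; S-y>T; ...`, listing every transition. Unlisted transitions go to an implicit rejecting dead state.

start=S0; accept=S1; S0-a>S1; S0-b>S1; S0-c>S1; S1-a>S2; S1-b>S2; S1-c>S2; S2-a>S3; S2-b>S3; S2-c>S3; S3-a>S0; S3-b>S0; S3-c>S0

Count input length modulo 4: every symbol advances one step around the cycle S0 → S1 → S2 → S3 → S0. Accept at S1.
With 4 states:
        a   b   c  
>  S0   S1  S1  S1 
 * S1   S2  S2  S2 
   S2   S3  S3  S3 
   S3   S0  S0  S0 
(> = start, * = accepting)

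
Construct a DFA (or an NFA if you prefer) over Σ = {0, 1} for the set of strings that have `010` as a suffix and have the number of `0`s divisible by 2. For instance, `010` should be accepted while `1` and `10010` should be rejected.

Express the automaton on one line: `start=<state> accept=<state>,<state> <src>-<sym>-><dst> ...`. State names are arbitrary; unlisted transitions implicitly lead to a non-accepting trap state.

start=s0 accept=s3 s0-0->s1 s0-1->s0 s1-0->s0 s1-1->s2 s2-0->s3 s2-1->s4 s3-0->s1 s3-1->s0 s4-0->s0 s4-1->s4

Handle the two conditions separately and then intersect. The first has 4 states tracking how much of the suffix `010` has currently been matched; the second has 2 states tracking the count of `0`s modulo 2. A product state is a pair (one from each), accepting exactly when both do. After merging equivalent states the machine shrinks.
        0   1  
>  s0   s1  s0 
   s1   s0  s2 
   s2   s3  s4 
 * s3   s1  s0 
   s4   s0  s4 
(> = start, * = accepting)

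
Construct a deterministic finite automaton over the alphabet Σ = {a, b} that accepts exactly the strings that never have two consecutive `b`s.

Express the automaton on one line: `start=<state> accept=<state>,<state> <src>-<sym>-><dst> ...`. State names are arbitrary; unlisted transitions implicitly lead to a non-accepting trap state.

Track partial matches of the forbidden pattern `bb`. State s2 is a dead state reached once `bb` has occurred; every other state accepts. s0 means no part of `bb` is currently matched.
3 states suffice.
        a   b  
>* s0   s0  s1 
 * s1   s0  s2 
   s2   s2  s2 
(> = start, * = accepting)

start=s0 accept=s0,s1 s0-a->s0 s0-b->s1 s1-a->s0 s1-b->s2 s2-a->s2 s2-b->s2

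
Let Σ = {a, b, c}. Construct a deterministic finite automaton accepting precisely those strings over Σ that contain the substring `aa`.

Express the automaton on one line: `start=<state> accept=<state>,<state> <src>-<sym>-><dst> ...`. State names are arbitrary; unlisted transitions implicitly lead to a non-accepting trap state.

States S0..S1 record the length of the longest prefix of `aa` that matches the current input suffix. Reaching S2 means `aa` has been seen, and we stay there forever. Accept from S2.
With 3 states:
        a   b   c  
>  S0   S1  S0  S0 
   S1   S2  S0  S0 
 * S2   S2  S2  S2 
(> = start, * = accepting)

start=S0 accept=S2 S0-a->S1 S0-b->S0 S0-c->S0 S1-a->S2 S1-b->S0 S1-c->S0 S2-a->S2 S2-b->S2 S2-c->S2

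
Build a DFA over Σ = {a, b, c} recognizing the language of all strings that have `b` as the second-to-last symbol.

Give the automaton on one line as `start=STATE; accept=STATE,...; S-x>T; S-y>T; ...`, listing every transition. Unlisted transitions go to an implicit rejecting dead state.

Because acceptance depends on a position counted from the end, the machine has to buffer the most recent 2 symbols. Make each state the string of the last up-to-2 symbols read; on input `x` shift the window left and append `x`. Accept when the buffered window has length 2 and begins with `b`.
A 13-state machine:
          a    b    c  
>  q0     q1   q2   q3 
   q1     q4   q5   q6 
   q2     q7   q8   q9 
   q3    q10  q11  q12 
   q4     q4   q5   q6 
   q5     q7   q8   q9 
   q6    q10  q11  q12 
 * q7     q4   q5   q6 
 * q8     q7   q8   q9 
 * q9    q10  q11  q12 
   q10    q4   q5   q6 
   q11    q7   q8   q9 
   q12   q10  q11  q12 
(> = start, * = accepting)

start=q0; accept=q7,q8,q9; q0-a>q1; q0-b>q2; q0-c>q3; q1-a>q4; q1-b>q5; q1-c>q6; q2-a>q7; q2-b>q8; q2-c>q9; q3-a>q10; q3-b>q11; q3-c>q12; q4-a>q4; q4-b>q5; q4-c>q6; q5-a>q7; q5-b>q8; q5-c>q9; q6-a>q10; q6-b>q11; q6-c>q12; q7-a>q4; q7-b>q5; q7-c>q6; q8-a>q7; q8-b>q8; q8-c>q9; q9-a>q10; q9-b>q11; q9-c>q12; q10-a>q4; q10-b>q5; q10-c>q6; q11-a>q7; q11-b>q8; q11-c>q9; q12-a>q10; q12-b>q11; q12-c>q12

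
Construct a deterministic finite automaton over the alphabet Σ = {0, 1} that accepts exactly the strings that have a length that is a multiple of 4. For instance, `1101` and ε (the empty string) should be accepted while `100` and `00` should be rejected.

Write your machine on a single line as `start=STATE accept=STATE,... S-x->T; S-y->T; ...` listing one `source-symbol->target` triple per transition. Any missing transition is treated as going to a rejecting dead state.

Only the length mod 4 matters, so use a 4-cycle: from any state, every input symbol moves to the next state, wrapping D back to A. Mark A accepting.
With 4 states:
       0  1 
>* A   B  B 
   B   C  C 
   C   D  D 
   D   A  A 
(> = start, * = accepting)

start=A; accept=A; A-0->B; A-1->B; B-0->C; B-1->C; C-0->D; C-1->D; D-0->A; D-1->A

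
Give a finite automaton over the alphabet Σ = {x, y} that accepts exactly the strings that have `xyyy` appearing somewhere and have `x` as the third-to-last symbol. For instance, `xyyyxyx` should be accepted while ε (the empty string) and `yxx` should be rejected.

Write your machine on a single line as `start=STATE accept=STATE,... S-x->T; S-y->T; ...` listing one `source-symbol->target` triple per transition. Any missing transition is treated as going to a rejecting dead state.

start=q0; accept=q19,q20,q21,q22; q0-x->q1; q0-y->q2; q1-x->q3; q1-y->q4; q2-x->q5; q2-y->q6; q3-x->q7; q3-y->q8; q4-x->q9; q4-y->q10; q5-x->q11; q5-y->q12; q6-x->q13; q6-y->q14; q7-x->q7; q7-y->q8; q8-x->q9; q8-y->q10; q9-x->q11; q9-y->q12; q10-x->q13; q10-y->q15; q11-x->q7; q11-y->q8; q12-x->q9; q12-y->q10; q13-x->q11; q13-y->q12; q14-x->q13; q14-y->q14; q15-x->q16; q15-y->q15; q16-x->q17; q16-y->q18; q17-x->q19; q17-y->q20; q18-x->q21; q18-y->q22; q19-x->q19; q19-y->q20; q20-x->q21; q20-y->q22; q21-x->q17; q21-y->q18; q22-x->q16; q22-y->q15

Handle the two conditions separately and then intersect. One (5 states) tracks whether and how much of `xyyy` has been seen; the other (15 states) tracks the last 3 symbols read. Each combined state is a pair, one component from each; accept when both components accept.
With 23 states:
          x    y  
>  q0     q1   q2 
   q1     q3   q4 
   q2     q5   q6 
   q3     q7   q8 
   q4     q9  q10 
   q5    q11  q12 
   q6    q13  q14 
   q7     q7   q8 
   q8     q9  q10 
   q9    q11  q12 
   q10   q13  q15 
   q11    q7   q8 
   q12    q9  q10 
   q13   q11  q12 
   q14   q13  q14 
   q15   q16  q15 
   q16   q17  q18 
   q17   q19  q20 
   q18   q21  q22 
 * q19   q19  q20 
 * q20   q21  q22 
 * q21   q17  q18 
 * q22   q16  q15 
(> = start, * = accepting)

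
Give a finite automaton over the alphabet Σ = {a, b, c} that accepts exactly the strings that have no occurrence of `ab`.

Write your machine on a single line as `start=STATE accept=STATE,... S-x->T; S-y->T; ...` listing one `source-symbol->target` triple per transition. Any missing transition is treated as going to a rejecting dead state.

Track partial matches of the forbidden pattern `ab`. State S2 is a dead state reached once `ab` has occurred; every other state accepts. S0 means no part of `ab` is currently matched.
A 3-state machine:
        a   b   c  
>* S0   S1  S0  S0 
 * S1   S1  S2  S0 
   S2   S2  S2  S2 
(> = start, * = accepting)

start=S0; accept=S0,S1; S0-a->S1; S0-b->S0; S0-c->S0; S1-a->S1; S1-b->S2; S1-c->S0; S2-a->S2; S2-b->S2; S2-c->S2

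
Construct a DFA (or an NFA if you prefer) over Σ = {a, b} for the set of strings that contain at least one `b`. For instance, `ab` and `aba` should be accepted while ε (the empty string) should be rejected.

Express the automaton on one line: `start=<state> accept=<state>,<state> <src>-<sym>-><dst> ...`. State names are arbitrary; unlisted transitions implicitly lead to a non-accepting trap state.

Only the number of `b`s matters, and only up to 2. Make a chain S0 → S1 → S2 advanced by each `b` (with S2 absorbing); every other symbol self-loops. The accepting set is {S1, S2}.
A 3-state machine:
        a   b  
>  S0   S0  S1 
 * S1   S1  S2 
 * S2   S2  S2 
(> = start, * = accepting)

start=S0 accept=S1,S2 S0-a->S0 S0-b->S1 S1-a->S1 S1-b->S2 S2-a->S2 S2-b->S2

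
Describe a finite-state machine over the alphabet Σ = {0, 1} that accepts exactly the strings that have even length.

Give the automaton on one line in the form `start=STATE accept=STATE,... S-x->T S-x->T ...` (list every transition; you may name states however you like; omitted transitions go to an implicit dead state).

start=A accept=A A-0->B A-1->B B-0->A B-1->A

Count input length modulo 2: every symbol advances one step around the cycle A → B → A. Accept at A.
       0  1 
>* A   B  B 
   B   A  A 
(> = start, * = accepting)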